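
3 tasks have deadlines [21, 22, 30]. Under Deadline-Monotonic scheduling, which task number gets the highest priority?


Sort tasks by relative deadline (ascending):
  Task 1: deadline = 21
  Task 2: deadline = 22
  Task 3: deadline = 30
Priority order (highest first): [1, 2, 3]
Highest priority task = 1

1


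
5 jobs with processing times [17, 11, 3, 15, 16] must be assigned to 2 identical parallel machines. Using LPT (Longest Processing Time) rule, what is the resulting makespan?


Sort jobs in decreasing order (LPT): [17, 16, 15, 11, 3]
Assign each job to the least loaded machine:
  Machine 1: jobs [17, 11, 3], load = 31
  Machine 2: jobs [16, 15], load = 31
Makespan = max load = 31

31


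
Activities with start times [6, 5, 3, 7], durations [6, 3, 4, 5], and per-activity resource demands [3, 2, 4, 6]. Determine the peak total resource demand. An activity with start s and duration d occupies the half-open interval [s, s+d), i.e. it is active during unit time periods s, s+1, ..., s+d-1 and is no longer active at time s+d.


Each activity i is active on [start_i, start_i + duration_i).
Compute total resource usage per time slot:
  t=0: active resources = [], total = 0
  t=1: active resources = [], total = 0
  t=2: active resources = [], total = 0
  t=3: active resources = [4], total = 4
  t=4: active resources = [4], total = 4
  t=5: active resources = [2, 4], total = 6
  t=6: active resources = [3, 2, 4], total = 9
  t=7: active resources = [3, 2, 6], total = 11
  t=8: active resources = [3, 6], total = 9
  t=9: active resources = [3, 6], total = 9
  t=10: active resources = [3, 6], total = 9
  t=11: active resources = [3, 6], total = 9
Peak resource demand = 11

11


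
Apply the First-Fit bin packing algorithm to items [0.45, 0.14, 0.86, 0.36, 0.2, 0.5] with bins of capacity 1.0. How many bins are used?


Place items sequentially using First-Fit:
  Item 0.45 -> new Bin 1
  Item 0.14 -> Bin 1 (now 0.59)
  Item 0.86 -> new Bin 2
  Item 0.36 -> Bin 1 (now 0.95)
  Item 0.2 -> new Bin 3
  Item 0.5 -> Bin 3 (now 0.7)
Total bins used = 3

3


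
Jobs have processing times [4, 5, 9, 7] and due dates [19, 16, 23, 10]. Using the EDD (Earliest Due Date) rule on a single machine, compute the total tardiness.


Sort by due date (EDD order): [(7, 10), (5, 16), (4, 19), (9, 23)]
Compute completion times and tardiness:
  Job 1: p=7, d=10, C=7, tardiness=max(0,7-10)=0
  Job 2: p=5, d=16, C=12, tardiness=max(0,12-16)=0
  Job 3: p=4, d=19, C=16, tardiness=max(0,16-19)=0
  Job 4: p=9, d=23, C=25, tardiness=max(0,25-23)=2
Total tardiness = 2

2


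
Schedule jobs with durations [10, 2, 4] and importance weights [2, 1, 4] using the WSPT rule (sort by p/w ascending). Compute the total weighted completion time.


Compute p/w ratios and sort ascending (WSPT): [(4, 4), (2, 1), (10, 2)]
Compute weighted completion times:
  Job (p=4,w=4): C=4, w*C=4*4=16
  Job (p=2,w=1): C=6, w*C=1*6=6
  Job (p=10,w=2): C=16, w*C=2*16=32
Total weighted completion time = 54

54


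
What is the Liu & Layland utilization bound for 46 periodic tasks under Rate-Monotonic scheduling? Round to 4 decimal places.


Compute 2^(1/46) = 1.0151825180
Subtract 1: 1.0151825180 - 1 = 0.0151825180
Multiply by n: 46 * 0.0151825180 = 0.6983958280
Round to 4 dp: 0.6984

0.6984


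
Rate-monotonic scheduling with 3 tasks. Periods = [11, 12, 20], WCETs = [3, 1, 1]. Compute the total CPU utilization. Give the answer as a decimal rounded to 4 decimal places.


Compute individual utilizations (exact fractions):
  Task 1: C/T = 3/11 (approx. 0.2727)
  Task 2: C/T = 1/12 (approx. 0.0833)
  Task 3: C/T = 1/20 (approx. 0.05)
Total utilization U = 3/11 + 1/12 + 1/20 = 67/165
Rounded to 4 decimal places: U = 0.4061
RM (Liu & Layland) bound for 3 tasks = 0.779763; compare with U = 67/165 (approx. 0.406061)
U <= bound, so schedulable by RM sufficient condition.

0.4061


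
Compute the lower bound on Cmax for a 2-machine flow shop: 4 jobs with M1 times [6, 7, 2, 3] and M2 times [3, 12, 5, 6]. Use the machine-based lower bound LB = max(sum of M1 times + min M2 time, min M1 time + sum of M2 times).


LB1 = sum(M1 times) + min(M2 times) = 18 + 3 = 21
LB2 = min(M1 times) + sum(M2 times) = 2 + 26 = 28
Lower bound = max(LB1, LB2) = max(21, 28) = 28

28


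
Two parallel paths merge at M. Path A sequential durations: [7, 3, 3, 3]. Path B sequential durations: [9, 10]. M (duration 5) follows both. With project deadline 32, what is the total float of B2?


Forward pass: ES(B2) = sum of predecessors on chain B = 9
EF = ES + duration = 9 + 10 = 19
Backward pass: LF(M) = deadline = 32; LS(M) = 32 - 5 = 27
LF(B2) = LS(M) - sum(successors on chain B) = 27 - 0 = 27
LS = LF - duration = 27 - 10 = 17
Total float = LS - ES = 17 - 9 = 8

8


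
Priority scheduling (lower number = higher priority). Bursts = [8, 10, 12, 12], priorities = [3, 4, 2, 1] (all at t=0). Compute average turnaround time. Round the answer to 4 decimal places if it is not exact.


Sort by priority (ascending = highest first):
Order: [(1, 12), (2, 12), (3, 8), (4, 10)]
Completion times:
  Priority 1, burst=12, C=12
  Priority 2, burst=12, C=24
  Priority 3, burst=8, C=32
  Priority 4, burst=10, C=42
Average turnaround = 110/4 = 27.5

27.5


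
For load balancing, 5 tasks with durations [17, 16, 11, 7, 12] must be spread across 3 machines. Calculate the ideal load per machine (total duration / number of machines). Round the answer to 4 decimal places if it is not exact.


Total processing time = 17 + 16 + 11 + 7 + 12 = 63
Number of machines = 3
Ideal balanced load = 63 / 3 = 21.0

21.0


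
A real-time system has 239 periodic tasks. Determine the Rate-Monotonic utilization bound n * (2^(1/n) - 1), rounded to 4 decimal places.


Compute 2^(1/239) = 1.0029044070
Subtract 1: 1.0029044070 - 1 = 0.0029044070
Multiply by n: 239 * 0.0029044070 = 0.6941532730
Round to 4 dp: 0.6942

0.6942


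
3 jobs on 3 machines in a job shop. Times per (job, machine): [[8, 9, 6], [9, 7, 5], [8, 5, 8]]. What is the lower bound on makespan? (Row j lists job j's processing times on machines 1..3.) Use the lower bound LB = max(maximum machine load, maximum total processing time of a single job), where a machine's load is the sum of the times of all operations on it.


Machine loads:
  Machine 1: 8 + 9 + 8 = 25
  Machine 2: 9 + 7 + 5 = 21
  Machine 3: 6 + 5 + 8 = 19
Max machine load = 25
Job totals:
  Job 1: 23
  Job 2: 21
  Job 3: 21
Max job total = 23
Lower bound = max(25, 23) = 25

25


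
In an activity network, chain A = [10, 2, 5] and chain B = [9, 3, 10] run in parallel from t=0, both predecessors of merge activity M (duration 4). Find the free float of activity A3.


ES(A3) = sum of predecessors on chain A = 12
EF(A3) = ES + duration = 12 + 5 = 17
Successor of A3 is M. ES(M) = max(sum(A), sum(B)) = max(17, 22) = 22
Free float = ES(successor) - EF(current) = 22 - 17 = 5

5


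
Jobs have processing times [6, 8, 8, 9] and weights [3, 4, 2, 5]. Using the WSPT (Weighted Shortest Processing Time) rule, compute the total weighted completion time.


Compute p/w ratios and sort ascending (WSPT): [(9, 5), (6, 3), (8, 4), (8, 2)]
Compute weighted completion times:
  Job (p=9,w=5): C=9, w*C=5*9=45
  Job (p=6,w=3): C=15, w*C=3*15=45
  Job (p=8,w=4): C=23, w*C=4*23=92
  Job (p=8,w=2): C=31, w*C=2*31=62
Total weighted completion time = 244

244


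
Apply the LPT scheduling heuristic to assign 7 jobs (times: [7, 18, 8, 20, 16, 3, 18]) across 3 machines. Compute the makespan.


Sort jobs in decreasing order (LPT): [20, 18, 18, 16, 8, 7, 3]
Assign each job to the least loaded machine:
  Machine 1: jobs [20, 7], load = 27
  Machine 2: jobs [18, 16], load = 34
  Machine 3: jobs [18, 8, 3], load = 29
Makespan = max load = 34

34


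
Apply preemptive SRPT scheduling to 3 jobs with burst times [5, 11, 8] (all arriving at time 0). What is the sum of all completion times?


Since all jobs arrive at t=0, SRPT equals SPT ordering.
SPT order: [5, 8, 11]
Completion times:
  Job 1: p=5, C=5
  Job 2: p=8, C=13
  Job 3: p=11, C=24
Total completion time = 5 + 13 + 24 = 42

42


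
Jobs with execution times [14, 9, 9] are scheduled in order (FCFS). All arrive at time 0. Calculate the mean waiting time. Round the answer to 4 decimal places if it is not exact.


FCFS order (as given): [14, 9, 9]
Waiting times:
  Job 1: wait = 0
  Job 2: wait = 14
  Job 3: wait = 23
Sum of waiting times = 37
Average waiting time = 37/3 = 12.3333

12.3333


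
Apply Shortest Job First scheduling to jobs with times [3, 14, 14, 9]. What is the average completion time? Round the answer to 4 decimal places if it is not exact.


SJF order (ascending): [3, 9, 14, 14]
Completion times:
  Job 1: burst=3, C=3
  Job 2: burst=9, C=12
  Job 3: burst=14, C=26
  Job 4: burst=14, C=40
Average completion = 81/4 = 20.25

20.25


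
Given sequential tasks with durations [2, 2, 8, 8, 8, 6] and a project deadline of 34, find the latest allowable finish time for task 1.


LF(activity 1) = deadline - sum of successor durations
Successors: activities 2 through 6 with durations [2, 8, 8, 8, 6]
Sum of successor durations = 32
LF = 34 - 32 = 2

2


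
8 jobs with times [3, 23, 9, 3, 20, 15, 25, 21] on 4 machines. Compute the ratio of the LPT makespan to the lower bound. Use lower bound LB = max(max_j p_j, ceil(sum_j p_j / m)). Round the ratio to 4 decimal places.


LPT order: [25, 23, 21, 20, 15, 9, 3, 3]
Machine loads after assignment: [28, 26, 30, 35]
LPT makespan = 35
Lower bound = max(max_job, ceil(total/4)) = max(25, 30) = 30
Ratio = 35 / 30 = 1.1667

1.1667


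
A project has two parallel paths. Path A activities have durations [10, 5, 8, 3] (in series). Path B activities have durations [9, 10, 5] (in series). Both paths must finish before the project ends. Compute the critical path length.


Path A total = 10 + 5 + 8 + 3 = 26
Path B total = 9 + 10 + 5 = 24
Critical path = longest path = max(26, 24) = 26

26


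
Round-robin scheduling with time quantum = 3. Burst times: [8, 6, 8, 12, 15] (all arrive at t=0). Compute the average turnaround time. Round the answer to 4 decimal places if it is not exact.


Time quantum = 3
Execution trace:
  J1 runs 3 units, time = 3
  J2 runs 3 units, time = 6
  J3 runs 3 units, time = 9
  J4 runs 3 units, time = 12
  J5 runs 3 units, time = 15
  J1 runs 3 units, time = 18
  J2 runs 3 units, time = 21
  J3 runs 3 units, time = 24
  J4 runs 3 units, time = 27
  J5 runs 3 units, time = 30
  J1 runs 2 units, time = 32
  J3 runs 2 units, time = 34
  J4 runs 3 units, time = 37
  J5 runs 3 units, time = 40
  J4 runs 3 units, time = 43
  J5 runs 3 units, time = 46
  J5 runs 3 units, time = 49
Finish times: [32, 21, 34, 43, 49]
Average turnaround = 179/5 = 35.8

35.8


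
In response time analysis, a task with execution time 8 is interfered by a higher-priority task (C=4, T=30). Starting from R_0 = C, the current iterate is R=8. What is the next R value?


R_next = C + ceil(R_prev / T_hp) * C_hp
ceil(8 / 30) = ceil(0.2667) = 1
Interference = 1 * 4 = 4
R_next = 8 + 4 = 12

12


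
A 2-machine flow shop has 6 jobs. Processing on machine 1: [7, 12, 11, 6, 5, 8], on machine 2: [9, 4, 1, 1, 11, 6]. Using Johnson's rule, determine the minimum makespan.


Apply Johnson's rule:
  Group 1 (a <= b): [(5, 5, 11), (1, 7, 9)]
  Group 2 (a > b): [(6, 8, 6), (2, 12, 4), (3, 11, 1), (4, 6, 1)]
Optimal job order: [5, 1, 6, 2, 3, 4]
Schedule:
  Job 5: M1 done at 5, M2 done at 16
  Job 1: M1 done at 12, M2 done at 25
  Job 6: M1 done at 20, M2 done at 31
  Job 2: M1 done at 32, M2 done at 36
  Job 3: M1 done at 43, M2 done at 44
  Job 4: M1 done at 49, M2 done at 50
Makespan = 50

50


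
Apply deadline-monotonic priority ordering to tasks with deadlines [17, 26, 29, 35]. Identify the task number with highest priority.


Sort tasks by relative deadline (ascending):
  Task 1: deadline = 17
  Task 2: deadline = 26
  Task 3: deadline = 29
  Task 4: deadline = 35
Priority order (highest first): [1, 2, 3, 4]
Highest priority task = 1

1


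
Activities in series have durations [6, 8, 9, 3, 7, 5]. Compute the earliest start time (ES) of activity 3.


Activity 3 starts after activities 1 through 2 complete.
Predecessor durations: [6, 8]
ES = 6 + 8 = 14

14


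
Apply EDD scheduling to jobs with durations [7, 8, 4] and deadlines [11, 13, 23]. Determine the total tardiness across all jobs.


Sort by due date (EDD order): [(7, 11), (8, 13), (4, 23)]
Compute completion times and tardiness:
  Job 1: p=7, d=11, C=7, tardiness=max(0,7-11)=0
  Job 2: p=8, d=13, C=15, tardiness=max(0,15-13)=2
  Job 3: p=4, d=23, C=19, tardiness=max(0,19-23)=0
Total tardiness = 2

2


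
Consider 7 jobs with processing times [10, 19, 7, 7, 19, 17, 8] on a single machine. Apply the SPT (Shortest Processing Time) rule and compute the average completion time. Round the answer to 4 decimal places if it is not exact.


Sort jobs by processing time (SPT order): [7, 7, 8, 10, 17, 19, 19]
Compute completion times sequentially:
  Job 1: processing = 7, completes at 7
  Job 2: processing = 7, completes at 14
  Job 3: processing = 8, completes at 22
  Job 4: processing = 10, completes at 32
  Job 5: processing = 17, completes at 49
  Job 6: processing = 19, completes at 68
  Job 7: processing = 19, completes at 87
Sum of completion times = 279
Average completion time = 279/7 = 39.8571

39.8571


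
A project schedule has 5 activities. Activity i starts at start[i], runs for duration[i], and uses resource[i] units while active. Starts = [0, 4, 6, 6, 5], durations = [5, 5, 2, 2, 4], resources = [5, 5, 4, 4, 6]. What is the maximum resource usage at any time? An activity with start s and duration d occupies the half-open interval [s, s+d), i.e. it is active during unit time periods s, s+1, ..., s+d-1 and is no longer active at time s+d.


Each activity i is active on [start_i, start_i + duration_i).
Compute total resource usage per time slot:
  t=0: active resources = [5], total = 5
  t=1: active resources = [5], total = 5
  t=2: active resources = [5], total = 5
  t=3: active resources = [5], total = 5
  t=4: active resources = [5, 5], total = 10
  t=5: active resources = [5, 6], total = 11
  t=6: active resources = [5, 4, 4, 6], total = 19
  t=7: active resources = [5, 4, 4, 6], total = 19
  t=8: active resources = [5, 6], total = 11
Peak resource demand = 19

19


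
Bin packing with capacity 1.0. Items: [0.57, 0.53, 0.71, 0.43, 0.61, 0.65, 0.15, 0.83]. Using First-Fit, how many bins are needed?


Place items sequentially using First-Fit:
  Item 0.57 -> new Bin 1
  Item 0.53 -> new Bin 2
  Item 0.71 -> new Bin 3
  Item 0.43 -> Bin 1 (now 1.0)
  Item 0.61 -> new Bin 4
  Item 0.65 -> new Bin 5
  Item 0.15 -> Bin 2 (now 0.68)
  Item 0.83 -> new Bin 6
Total bins used = 6

6


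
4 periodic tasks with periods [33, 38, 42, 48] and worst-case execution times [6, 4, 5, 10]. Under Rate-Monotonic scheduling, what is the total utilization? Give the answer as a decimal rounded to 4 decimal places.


Compute individual utilizations (exact fractions):
  Task 1: C/T = 6/33 = 2/11 (approx. 0.1818)
  Task 2: C/T = 4/38 = 2/19 (approx. 0.1053)
  Task 3: C/T = 5/42 (approx. 0.119)
  Task 4: C/T = 10/48 = 5/24 (approx. 0.2083)
Total utilization U = 2/11 + 2/19 + 5/42 + 5/24 = 21575/35112
Rounded to 4 decimal places: U = 0.6145
RM (Liu & Layland) bound for 4 tasks = 0.756828; compare with U = 21575/35112 (approx. 0.614462)
U <= bound, so schedulable by RM sufficient condition.

0.6145


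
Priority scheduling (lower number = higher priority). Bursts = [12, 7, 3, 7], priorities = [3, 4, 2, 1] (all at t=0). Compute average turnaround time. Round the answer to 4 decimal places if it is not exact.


Sort by priority (ascending = highest first):
Order: [(1, 7), (2, 3), (3, 12), (4, 7)]
Completion times:
  Priority 1, burst=7, C=7
  Priority 2, burst=3, C=10
  Priority 3, burst=12, C=22
  Priority 4, burst=7, C=29
Average turnaround = 68/4 = 17.0

17.0


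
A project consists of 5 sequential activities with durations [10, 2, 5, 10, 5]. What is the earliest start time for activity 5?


Activity 5 starts after activities 1 through 4 complete.
Predecessor durations: [10, 2, 5, 10]
ES = 10 + 2 + 5 + 10 = 27

27


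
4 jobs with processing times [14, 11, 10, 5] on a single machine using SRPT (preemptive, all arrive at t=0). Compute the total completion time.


Since all jobs arrive at t=0, SRPT equals SPT ordering.
SPT order: [5, 10, 11, 14]
Completion times:
  Job 1: p=5, C=5
  Job 2: p=10, C=15
  Job 3: p=11, C=26
  Job 4: p=14, C=40
Total completion time = 5 + 15 + 26 + 40 = 86

86


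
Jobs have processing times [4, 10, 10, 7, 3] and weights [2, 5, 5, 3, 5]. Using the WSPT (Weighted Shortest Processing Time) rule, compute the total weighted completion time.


Compute p/w ratios and sort ascending (WSPT): [(3, 5), (4, 2), (10, 5), (10, 5), (7, 3)]
Compute weighted completion times:
  Job (p=3,w=5): C=3, w*C=5*3=15
  Job (p=4,w=2): C=7, w*C=2*7=14
  Job (p=10,w=5): C=17, w*C=5*17=85
  Job (p=10,w=5): C=27, w*C=5*27=135
  Job (p=7,w=3): C=34, w*C=3*34=102
Total weighted completion time = 351

351


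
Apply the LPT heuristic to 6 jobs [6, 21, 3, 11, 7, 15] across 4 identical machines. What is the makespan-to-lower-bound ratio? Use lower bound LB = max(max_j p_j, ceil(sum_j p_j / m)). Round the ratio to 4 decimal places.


LPT order: [21, 15, 11, 7, 6, 3]
Machine loads after assignment: [21, 15, 14, 13]
LPT makespan = 21
Lower bound = max(max_job, ceil(total/4)) = max(21, 16) = 21
Ratio = 21 / 21 = 1.0

1.0


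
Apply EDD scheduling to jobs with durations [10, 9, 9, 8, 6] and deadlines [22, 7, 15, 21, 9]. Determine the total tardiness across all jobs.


Sort by due date (EDD order): [(9, 7), (6, 9), (9, 15), (8, 21), (10, 22)]
Compute completion times and tardiness:
  Job 1: p=9, d=7, C=9, tardiness=max(0,9-7)=2
  Job 2: p=6, d=9, C=15, tardiness=max(0,15-9)=6
  Job 3: p=9, d=15, C=24, tardiness=max(0,24-15)=9
  Job 4: p=8, d=21, C=32, tardiness=max(0,32-21)=11
  Job 5: p=10, d=22, C=42, tardiness=max(0,42-22)=20
Total tardiness = 48

48


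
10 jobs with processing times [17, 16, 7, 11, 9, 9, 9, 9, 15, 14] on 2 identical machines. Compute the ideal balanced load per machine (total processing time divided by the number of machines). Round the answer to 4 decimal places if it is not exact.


Total processing time = 17 + 16 + 7 + 11 + 9 + 9 + 9 + 9 + 15 + 14 = 116
Number of machines = 2
Ideal balanced load = 116 / 2 = 58.0

58.0


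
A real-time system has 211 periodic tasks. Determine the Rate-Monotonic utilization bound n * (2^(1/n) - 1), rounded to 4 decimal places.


Compute 2^(1/211) = 1.0032904594
Subtract 1: 1.0032904594 - 1 = 0.0032904594
Multiply by n: 211 * 0.0032904594 = 0.6942869334
Round to 4 dp: 0.6943

0.6943


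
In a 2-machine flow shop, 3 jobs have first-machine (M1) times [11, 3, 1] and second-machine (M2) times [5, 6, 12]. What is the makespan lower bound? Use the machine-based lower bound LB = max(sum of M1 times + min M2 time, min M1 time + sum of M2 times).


LB1 = sum(M1 times) + min(M2 times) = 15 + 5 = 20
LB2 = min(M1 times) + sum(M2 times) = 1 + 23 = 24
Lower bound = max(LB1, LB2) = max(20, 24) = 24

24


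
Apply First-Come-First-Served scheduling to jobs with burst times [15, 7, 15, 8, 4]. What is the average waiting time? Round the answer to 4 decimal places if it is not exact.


FCFS order (as given): [15, 7, 15, 8, 4]
Waiting times:
  Job 1: wait = 0
  Job 2: wait = 15
  Job 3: wait = 22
  Job 4: wait = 37
  Job 5: wait = 45
Sum of waiting times = 119
Average waiting time = 119/5 = 23.8

23.8


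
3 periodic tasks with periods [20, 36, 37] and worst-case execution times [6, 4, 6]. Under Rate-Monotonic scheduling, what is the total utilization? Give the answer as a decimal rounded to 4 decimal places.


Compute individual utilizations (exact fractions):
  Task 1: C/T = 6/20 = 3/10 (approx. 0.3)
  Task 2: C/T = 4/36 = 1/9 (approx. 0.1111)
  Task 3: C/T = 6/37 (approx. 0.1622)
Total utilization U = 3/10 + 1/9 + 6/37 = 1909/3330
Rounded to 4 decimal places: U = 0.5733
RM (Liu & Layland) bound for 3 tasks = 0.779763; compare with U = 1909/3330 (approx. 0.573273)
U <= bound, so schedulable by RM sufficient condition.

0.5733


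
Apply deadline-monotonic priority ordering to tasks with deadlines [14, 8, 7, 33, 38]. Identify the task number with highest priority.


Sort tasks by relative deadline (ascending):
  Task 3: deadline = 7
  Task 2: deadline = 8
  Task 1: deadline = 14
  Task 4: deadline = 33
  Task 5: deadline = 38
Priority order (highest first): [3, 2, 1, 4, 5]
Highest priority task = 3

3


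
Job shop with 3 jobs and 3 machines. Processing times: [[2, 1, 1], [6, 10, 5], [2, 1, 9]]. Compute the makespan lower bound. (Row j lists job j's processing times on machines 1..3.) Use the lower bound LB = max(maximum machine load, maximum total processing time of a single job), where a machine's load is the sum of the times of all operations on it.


Machine loads:
  Machine 1: 2 + 6 + 2 = 10
  Machine 2: 1 + 10 + 1 = 12
  Machine 3: 1 + 5 + 9 = 15
Max machine load = 15
Job totals:
  Job 1: 4
  Job 2: 21
  Job 3: 12
Max job total = 21
Lower bound = max(15, 21) = 21

21


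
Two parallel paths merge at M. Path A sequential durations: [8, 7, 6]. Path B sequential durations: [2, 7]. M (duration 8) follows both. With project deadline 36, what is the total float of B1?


Forward pass: ES(B1) = sum of predecessors on chain B = 0
EF = ES + duration = 0 + 2 = 2
Backward pass: LF(M) = deadline = 36; LS(M) = 36 - 8 = 28
LF(B1) = LS(M) - sum(successors on chain B) = 28 - 7 = 21
LS = LF - duration = 21 - 2 = 19
Total float = LS - ES = 19 - 0 = 19

19


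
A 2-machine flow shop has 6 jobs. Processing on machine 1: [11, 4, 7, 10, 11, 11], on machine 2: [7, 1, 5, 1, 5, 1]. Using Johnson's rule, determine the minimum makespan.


Apply Johnson's rule:
  Group 1 (a <= b): []
  Group 2 (a > b): [(1, 11, 7), (3, 7, 5), (5, 11, 5), (2, 4, 1), (4, 10, 1), (6, 11, 1)]
Optimal job order: [1, 3, 5, 2, 4, 6]
Schedule:
  Job 1: M1 done at 11, M2 done at 18
  Job 3: M1 done at 18, M2 done at 23
  Job 5: M1 done at 29, M2 done at 34
  Job 2: M1 done at 33, M2 done at 35
  Job 4: M1 done at 43, M2 done at 44
  Job 6: M1 done at 54, M2 done at 55
Makespan = 55

55


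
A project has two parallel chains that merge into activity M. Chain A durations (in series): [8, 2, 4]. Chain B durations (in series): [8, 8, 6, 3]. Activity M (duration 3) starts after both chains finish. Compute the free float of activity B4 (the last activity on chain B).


ES(B4) = sum of predecessors on chain B = 22
EF(B4) = ES + duration = 22 + 3 = 25
Successor of B4 is M. ES(M) = max(sum(A), sum(B)) = max(14, 25) = 25
Free float = ES(successor) - EF(current) = 25 - 25 = 0

0


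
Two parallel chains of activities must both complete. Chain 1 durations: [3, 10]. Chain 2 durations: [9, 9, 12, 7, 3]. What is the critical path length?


Path A total = 3 + 10 = 13
Path B total = 9 + 9 + 12 + 7 + 3 = 40
Critical path = longest path = max(13, 40) = 40

40


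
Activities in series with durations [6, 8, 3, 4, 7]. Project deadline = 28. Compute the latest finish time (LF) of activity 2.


LF(activity 2) = deadline - sum of successor durations
Successors: activities 3 through 5 with durations [3, 4, 7]
Sum of successor durations = 14
LF = 28 - 14 = 14

14


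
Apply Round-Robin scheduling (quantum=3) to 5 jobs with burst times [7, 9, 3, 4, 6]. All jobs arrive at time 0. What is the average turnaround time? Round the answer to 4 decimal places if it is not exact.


Time quantum = 3
Execution trace:
  J1 runs 3 units, time = 3
  J2 runs 3 units, time = 6
  J3 runs 3 units, time = 9
  J4 runs 3 units, time = 12
  J5 runs 3 units, time = 15
  J1 runs 3 units, time = 18
  J2 runs 3 units, time = 21
  J4 runs 1 units, time = 22
  J5 runs 3 units, time = 25
  J1 runs 1 units, time = 26
  J2 runs 3 units, time = 29
Finish times: [26, 29, 9, 22, 25]
Average turnaround = 111/5 = 22.2

22.2


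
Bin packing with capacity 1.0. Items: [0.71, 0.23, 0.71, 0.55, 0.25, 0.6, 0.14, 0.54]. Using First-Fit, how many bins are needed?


Place items sequentially using First-Fit:
  Item 0.71 -> new Bin 1
  Item 0.23 -> Bin 1 (now 0.94)
  Item 0.71 -> new Bin 2
  Item 0.55 -> new Bin 3
  Item 0.25 -> Bin 2 (now 0.96)
  Item 0.6 -> new Bin 4
  Item 0.14 -> Bin 3 (now 0.69)
  Item 0.54 -> new Bin 5
Total bins used = 5

5


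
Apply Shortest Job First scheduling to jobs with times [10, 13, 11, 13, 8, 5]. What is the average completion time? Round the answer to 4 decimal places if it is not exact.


SJF order (ascending): [5, 8, 10, 11, 13, 13]
Completion times:
  Job 1: burst=5, C=5
  Job 2: burst=8, C=13
  Job 3: burst=10, C=23
  Job 4: burst=11, C=34
  Job 5: burst=13, C=47
  Job 6: burst=13, C=60
Average completion = 182/6 = 30.3333

30.3333


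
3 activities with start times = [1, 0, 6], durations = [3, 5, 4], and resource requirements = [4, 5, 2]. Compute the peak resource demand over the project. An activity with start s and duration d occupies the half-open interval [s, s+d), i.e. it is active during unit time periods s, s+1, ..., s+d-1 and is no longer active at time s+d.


Each activity i is active on [start_i, start_i + duration_i).
Compute total resource usage per time slot:
  t=0: active resources = [5], total = 5
  t=1: active resources = [4, 5], total = 9
  t=2: active resources = [4, 5], total = 9
  t=3: active resources = [4, 5], total = 9
  t=4: active resources = [5], total = 5
  t=5: active resources = [], total = 0
  t=6: active resources = [2], total = 2
  t=7: active resources = [2], total = 2
  t=8: active resources = [2], total = 2
  t=9: active resources = [2], total = 2
Peak resource demand = 9

9


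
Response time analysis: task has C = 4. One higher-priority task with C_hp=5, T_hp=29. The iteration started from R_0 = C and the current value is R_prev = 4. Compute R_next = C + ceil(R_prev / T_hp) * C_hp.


R_next = C + ceil(R_prev / T_hp) * C_hp
ceil(4 / 29) = ceil(0.1379) = 1
Interference = 1 * 5 = 5
R_next = 4 + 5 = 9

9


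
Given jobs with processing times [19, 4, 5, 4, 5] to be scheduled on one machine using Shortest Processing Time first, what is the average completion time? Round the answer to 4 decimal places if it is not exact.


Sort jobs by processing time (SPT order): [4, 4, 5, 5, 19]
Compute completion times sequentially:
  Job 1: processing = 4, completes at 4
  Job 2: processing = 4, completes at 8
  Job 3: processing = 5, completes at 13
  Job 4: processing = 5, completes at 18
  Job 5: processing = 19, completes at 37
Sum of completion times = 80
Average completion time = 80/5 = 16.0

16.0


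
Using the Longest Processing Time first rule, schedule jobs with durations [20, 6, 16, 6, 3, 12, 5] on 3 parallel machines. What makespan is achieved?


Sort jobs in decreasing order (LPT): [20, 16, 12, 6, 6, 5, 3]
Assign each job to the least loaded machine:
  Machine 1: jobs [20, 3], load = 23
  Machine 2: jobs [16, 6], load = 22
  Machine 3: jobs [12, 6, 5], load = 23
Makespan = max load = 23

23


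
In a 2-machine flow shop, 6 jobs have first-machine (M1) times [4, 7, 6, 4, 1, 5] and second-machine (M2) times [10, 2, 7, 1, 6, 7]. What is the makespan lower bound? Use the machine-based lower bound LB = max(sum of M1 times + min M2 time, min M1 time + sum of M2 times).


LB1 = sum(M1 times) + min(M2 times) = 27 + 1 = 28
LB2 = min(M1 times) + sum(M2 times) = 1 + 33 = 34
Lower bound = max(LB1, LB2) = max(28, 34) = 34

34


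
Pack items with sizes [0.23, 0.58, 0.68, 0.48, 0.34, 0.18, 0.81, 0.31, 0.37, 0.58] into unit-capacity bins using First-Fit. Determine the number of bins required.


Place items sequentially using First-Fit:
  Item 0.23 -> new Bin 1
  Item 0.58 -> Bin 1 (now 0.81)
  Item 0.68 -> new Bin 2
  Item 0.48 -> new Bin 3
  Item 0.34 -> Bin 3 (now 0.82)
  Item 0.18 -> Bin 1 (now 0.99)
  Item 0.81 -> new Bin 4
  Item 0.31 -> Bin 2 (now 0.99)
  Item 0.37 -> new Bin 5
  Item 0.58 -> Bin 5 (now 0.95)
Total bins used = 5

5


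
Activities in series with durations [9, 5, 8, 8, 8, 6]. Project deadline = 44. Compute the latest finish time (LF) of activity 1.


LF(activity 1) = deadline - sum of successor durations
Successors: activities 2 through 6 with durations [5, 8, 8, 8, 6]
Sum of successor durations = 35
LF = 44 - 35 = 9

9


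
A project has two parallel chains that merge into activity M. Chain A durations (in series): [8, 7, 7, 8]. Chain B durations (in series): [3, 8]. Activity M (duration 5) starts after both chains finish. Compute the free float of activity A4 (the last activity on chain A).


ES(A4) = sum of predecessors on chain A = 22
EF(A4) = ES + duration = 22 + 8 = 30
Successor of A4 is M. ES(M) = max(sum(A), sum(B)) = max(30, 11) = 30
Free float = ES(successor) - EF(current) = 30 - 30 = 0

0


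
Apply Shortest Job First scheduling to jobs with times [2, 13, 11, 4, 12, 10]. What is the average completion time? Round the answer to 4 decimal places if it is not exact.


SJF order (ascending): [2, 4, 10, 11, 12, 13]
Completion times:
  Job 1: burst=2, C=2
  Job 2: burst=4, C=6
  Job 3: burst=10, C=16
  Job 4: burst=11, C=27
  Job 5: burst=12, C=39
  Job 6: burst=13, C=52
Average completion = 142/6 = 23.6667

23.6667


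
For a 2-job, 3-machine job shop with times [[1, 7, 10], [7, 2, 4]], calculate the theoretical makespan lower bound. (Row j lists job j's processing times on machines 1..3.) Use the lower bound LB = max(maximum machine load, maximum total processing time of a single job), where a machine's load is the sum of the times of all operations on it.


Machine loads:
  Machine 1: 1 + 7 = 8
  Machine 2: 7 + 2 = 9
  Machine 3: 10 + 4 = 14
Max machine load = 14
Job totals:
  Job 1: 18
  Job 2: 13
Max job total = 18
Lower bound = max(14, 18) = 18

18


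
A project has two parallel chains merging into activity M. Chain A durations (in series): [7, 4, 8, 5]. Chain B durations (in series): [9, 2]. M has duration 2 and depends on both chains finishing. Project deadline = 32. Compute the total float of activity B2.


Forward pass: ES(B2) = sum of predecessors on chain B = 9
EF = ES + duration = 9 + 2 = 11
Backward pass: LF(M) = deadline = 32; LS(M) = 32 - 2 = 30
LF(B2) = LS(M) - sum(successors on chain B) = 30 - 0 = 30
LS = LF - duration = 30 - 2 = 28
Total float = LS - ES = 28 - 9 = 19

19


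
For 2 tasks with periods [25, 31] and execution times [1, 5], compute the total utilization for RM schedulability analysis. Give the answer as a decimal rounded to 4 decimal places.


Compute individual utilizations (exact fractions):
  Task 1: C/T = 1/25 (approx. 0.04)
  Task 2: C/T = 5/31 (approx. 0.1613)
Total utilization U = 1/25 + 5/31 = 156/775
Rounded to 4 decimal places: U = 0.2013
RM (Liu & Layland) bound for 2 tasks = 0.828427; compare with U = 156/775 (approx. 0.201290)
U <= bound, so schedulable by RM sufficient condition.

0.2013


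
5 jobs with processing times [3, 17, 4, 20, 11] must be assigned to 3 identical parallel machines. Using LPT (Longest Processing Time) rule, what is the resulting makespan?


Sort jobs in decreasing order (LPT): [20, 17, 11, 4, 3]
Assign each job to the least loaded machine:
  Machine 1: jobs [20], load = 20
  Machine 2: jobs [17], load = 17
  Machine 3: jobs [11, 4, 3], load = 18
Makespan = max load = 20

20


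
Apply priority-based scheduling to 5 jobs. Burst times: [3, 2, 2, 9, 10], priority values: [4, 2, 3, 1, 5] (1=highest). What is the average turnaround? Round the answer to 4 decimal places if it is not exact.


Sort by priority (ascending = highest first):
Order: [(1, 9), (2, 2), (3, 2), (4, 3), (5, 10)]
Completion times:
  Priority 1, burst=9, C=9
  Priority 2, burst=2, C=11
  Priority 3, burst=2, C=13
  Priority 4, burst=3, C=16
  Priority 5, burst=10, C=26
Average turnaround = 75/5 = 15.0

15.0


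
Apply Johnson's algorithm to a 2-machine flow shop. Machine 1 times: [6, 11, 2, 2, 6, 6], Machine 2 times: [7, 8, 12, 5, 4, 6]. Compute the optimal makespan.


Apply Johnson's rule:
  Group 1 (a <= b): [(3, 2, 12), (4, 2, 5), (1, 6, 7), (6, 6, 6)]
  Group 2 (a > b): [(2, 11, 8), (5, 6, 4)]
Optimal job order: [3, 4, 1, 6, 2, 5]
Schedule:
  Job 3: M1 done at 2, M2 done at 14
  Job 4: M1 done at 4, M2 done at 19
  Job 1: M1 done at 10, M2 done at 26
  Job 6: M1 done at 16, M2 done at 32
  Job 2: M1 done at 27, M2 done at 40
  Job 5: M1 done at 33, M2 done at 44
Makespan = 44

44


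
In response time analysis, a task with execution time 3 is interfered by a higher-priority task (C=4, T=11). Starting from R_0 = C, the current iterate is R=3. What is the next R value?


R_next = C + ceil(R_prev / T_hp) * C_hp
ceil(3 / 11) = ceil(0.2727) = 1
Interference = 1 * 4 = 4
R_next = 3 + 4 = 7

7


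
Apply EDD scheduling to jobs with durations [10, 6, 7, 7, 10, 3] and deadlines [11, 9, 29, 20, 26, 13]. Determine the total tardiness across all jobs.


Sort by due date (EDD order): [(6, 9), (10, 11), (3, 13), (7, 20), (10, 26), (7, 29)]
Compute completion times and tardiness:
  Job 1: p=6, d=9, C=6, tardiness=max(0,6-9)=0
  Job 2: p=10, d=11, C=16, tardiness=max(0,16-11)=5
  Job 3: p=3, d=13, C=19, tardiness=max(0,19-13)=6
  Job 4: p=7, d=20, C=26, tardiness=max(0,26-20)=6
  Job 5: p=10, d=26, C=36, tardiness=max(0,36-26)=10
  Job 6: p=7, d=29, C=43, tardiness=max(0,43-29)=14
Total tardiness = 41

41


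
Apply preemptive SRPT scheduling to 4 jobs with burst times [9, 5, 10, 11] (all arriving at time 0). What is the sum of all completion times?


Since all jobs arrive at t=0, SRPT equals SPT ordering.
SPT order: [5, 9, 10, 11]
Completion times:
  Job 1: p=5, C=5
  Job 2: p=9, C=14
  Job 3: p=10, C=24
  Job 4: p=11, C=35
Total completion time = 5 + 14 + 24 + 35 = 78

78


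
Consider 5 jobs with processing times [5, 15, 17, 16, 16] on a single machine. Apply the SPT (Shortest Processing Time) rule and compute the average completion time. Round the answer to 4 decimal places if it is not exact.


Sort jobs by processing time (SPT order): [5, 15, 16, 16, 17]
Compute completion times sequentially:
  Job 1: processing = 5, completes at 5
  Job 2: processing = 15, completes at 20
  Job 3: processing = 16, completes at 36
  Job 4: processing = 16, completes at 52
  Job 5: processing = 17, completes at 69
Sum of completion times = 182
Average completion time = 182/5 = 36.4

36.4


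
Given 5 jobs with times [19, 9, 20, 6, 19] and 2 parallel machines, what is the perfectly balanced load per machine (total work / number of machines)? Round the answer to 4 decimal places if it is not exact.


Total processing time = 19 + 9 + 20 + 6 + 19 = 73
Number of machines = 2
Ideal balanced load = 73 / 2 = 36.5

36.5


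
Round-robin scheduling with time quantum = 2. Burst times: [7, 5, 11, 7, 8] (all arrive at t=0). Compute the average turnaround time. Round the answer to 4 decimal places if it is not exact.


Time quantum = 2
Execution trace:
  J1 runs 2 units, time = 2
  J2 runs 2 units, time = 4
  J3 runs 2 units, time = 6
  J4 runs 2 units, time = 8
  J5 runs 2 units, time = 10
  J1 runs 2 units, time = 12
  J2 runs 2 units, time = 14
  J3 runs 2 units, time = 16
  J4 runs 2 units, time = 18
  J5 runs 2 units, time = 20
  J1 runs 2 units, time = 22
  J2 runs 1 units, time = 23
  J3 runs 2 units, time = 25
  J4 runs 2 units, time = 27
  J5 runs 2 units, time = 29
  J1 runs 1 units, time = 30
  J3 runs 2 units, time = 32
  J4 runs 1 units, time = 33
  J5 runs 2 units, time = 35
  J3 runs 2 units, time = 37
  J3 runs 1 units, time = 38
Finish times: [30, 23, 38, 33, 35]
Average turnaround = 159/5 = 31.8

31.8


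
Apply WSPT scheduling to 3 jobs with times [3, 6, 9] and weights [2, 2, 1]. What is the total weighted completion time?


Compute p/w ratios and sort ascending (WSPT): [(3, 2), (6, 2), (9, 1)]
Compute weighted completion times:
  Job (p=3,w=2): C=3, w*C=2*3=6
  Job (p=6,w=2): C=9, w*C=2*9=18
  Job (p=9,w=1): C=18, w*C=1*18=18
Total weighted completion time = 42

42


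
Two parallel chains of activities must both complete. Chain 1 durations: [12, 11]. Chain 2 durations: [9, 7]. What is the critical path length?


Path A total = 12 + 11 = 23
Path B total = 9 + 7 = 16
Critical path = longest path = max(23, 16) = 23

23


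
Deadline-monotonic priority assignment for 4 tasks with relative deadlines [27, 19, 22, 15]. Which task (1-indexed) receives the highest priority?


Sort tasks by relative deadline (ascending):
  Task 4: deadline = 15
  Task 2: deadline = 19
  Task 3: deadline = 22
  Task 1: deadline = 27
Priority order (highest first): [4, 2, 3, 1]
Highest priority task = 4

4


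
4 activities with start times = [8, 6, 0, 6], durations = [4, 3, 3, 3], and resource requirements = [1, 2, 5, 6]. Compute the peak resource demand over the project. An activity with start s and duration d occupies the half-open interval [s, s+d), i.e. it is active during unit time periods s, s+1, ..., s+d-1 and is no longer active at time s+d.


Each activity i is active on [start_i, start_i + duration_i).
Compute total resource usage per time slot:
  t=0: active resources = [5], total = 5
  t=1: active resources = [5], total = 5
  t=2: active resources = [5], total = 5
  t=3: active resources = [], total = 0
  t=4: active resources = [], total = 0
  t=5: active resources = [], total = 0
  t=6: active resources = [2, 6], total = 8
  t=7: active resources = [2, 6], total = 8
  t=8: active resources = [1, 2, 6], total = 9
  t=9: active resources = [1], total = 1
  t=10: active resources = [1], total = 1
  t=11: active resources = [1], total = 1
Peak resource demand = 9

9


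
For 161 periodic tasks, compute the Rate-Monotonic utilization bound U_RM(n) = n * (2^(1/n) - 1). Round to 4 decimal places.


Compute 2^(1/161) = 1.0043145429
Subtract 1: 1.0043145429 - 1 = 0.0043145429
Multiply by n: 161 * 0.0043145429 = 0.6946414069
Round to 4 dp: 0.6946

0.6946


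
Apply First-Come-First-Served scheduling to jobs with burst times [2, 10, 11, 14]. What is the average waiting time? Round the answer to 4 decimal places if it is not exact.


FCFS order (as given): [2, 10, 11, 14]
Waiting times:
  Job 1: wait = 0
  Job 2: wait = 2
  Job 3: wait = 12
  Job 4: wait = 23
Sum of waiting times = 37
Average waiting time = 37/4 = 9.25

9.25


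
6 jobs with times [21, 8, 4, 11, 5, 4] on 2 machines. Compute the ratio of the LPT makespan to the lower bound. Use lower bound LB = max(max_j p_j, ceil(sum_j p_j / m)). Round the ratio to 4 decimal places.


LPT order: [21, 11, 8, 5, 4, 4]
Machine loads after assignment: [25, 28]
LPT makespan = 28
Lower bound = max(max_job, ceil(total/2)) = max(21, 27) = 27
Ratio = 28 / 27 = 1.037

1.037


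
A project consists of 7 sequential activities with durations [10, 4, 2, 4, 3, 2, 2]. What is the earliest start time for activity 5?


Activity 5 starts after activities 1 through 4 complete.
Predecessor durations: [10, 4, 2, 4]
ES = 10 + 4 + 2 + 4 = 20

20


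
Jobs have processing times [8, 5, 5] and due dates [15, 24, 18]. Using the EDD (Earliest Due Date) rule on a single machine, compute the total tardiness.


Sort by due date (EDD order): [(8, 15), (5, 18), (5, 24)]
Compute completion times and tardiness:
  Job 1: p=8, d=15, C=8, tardiness=max(0,8-15)=0
  Job 2: p=5, d=18, C=13, tardiness=max(0,13-18)=0
  Job 3: p=5, d=24, C=18, tardiness=max(0,18-24)=0
Total tardiness = 0

0


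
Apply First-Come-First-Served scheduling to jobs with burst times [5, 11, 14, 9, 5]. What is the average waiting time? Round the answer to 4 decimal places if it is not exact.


FCFS order (as given): [5, 11, 14, 9, 5]
Waiting times:
  Job 1: wait = 0
  Job 2: wait = 5
  Job 3: wait = 16
  Job 4: wait = 30
  Job 5: wait = 39
Sum of waiting times = 90
Average waiting time = 90/5 = 18.0

18.0


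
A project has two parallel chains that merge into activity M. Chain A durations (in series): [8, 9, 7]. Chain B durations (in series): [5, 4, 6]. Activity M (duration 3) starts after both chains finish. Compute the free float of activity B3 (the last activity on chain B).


ES(B3) = sum of predecessors on chain B = 9
EF(B3) = ES + duration = 9 + 6 = 15
Successor of B3 is M. ES(M) = max(sum(A), sum(B)) = max(24, 15) = 24
Free float = ES(successor) - EF(current) = 24 - 15 = 9

9
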